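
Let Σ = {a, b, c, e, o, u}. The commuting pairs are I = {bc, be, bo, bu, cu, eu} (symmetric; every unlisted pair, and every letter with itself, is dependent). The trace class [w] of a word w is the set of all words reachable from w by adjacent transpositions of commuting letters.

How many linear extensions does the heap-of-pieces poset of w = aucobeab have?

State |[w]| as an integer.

piece 0:a — minimal
piece 1:u rests on {0:a}
piece 2:c rests on {0:a}
piece 3:o rests on {1:u, 2:c}
piece 4:b rests on {0:a}
piece 5:e rests on {3:o}
piece 6:a rests on {4:b, 5:e}
piece 7:b rests on {6:a}
minimal pieces: {0:a}
ways to finish when only these pieces remain (= sum over removing one remaining piece with nothing left below it):
  1 left: {7}→1
  2 left: {6,7}→1
  3 left: {4,6,7}→1  {5,6,7}→1
  4 left: {3,5,6,7}→1  {4,5,6,7}→2
  5 left: {1,3,5,6,7}→1  {2,3,5,6,7}→1  {3,4,5,6,7}→3
  6 left: {1,2,3,5,6,7}→2  {1,3,4,5,6,7}→4  {2,3,4,5,6,7}→4
  placing 0:a first → 10 extensions

10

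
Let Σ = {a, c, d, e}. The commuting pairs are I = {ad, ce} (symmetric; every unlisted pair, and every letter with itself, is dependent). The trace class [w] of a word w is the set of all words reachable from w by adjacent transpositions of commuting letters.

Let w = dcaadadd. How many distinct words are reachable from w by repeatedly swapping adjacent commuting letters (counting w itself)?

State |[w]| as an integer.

20

piece 0:d — minimal
piece 1:c rests on {0:d}
piece 2:a rests on {1:c}
piece 3:a rests on {2:a}
piece 4:d rests on {1:c}
piece 5:a rests on {3:a}
piece 6:d rests on {4:d}
piece 7:d rests on {6:d}
minimal pieces: {0:d}
ways to finish when only these pieces remain (= sum over removing one remaining piece with nothing left below it):
  1 left: {5}→1  {7}→1
  2 left: {3,5}→1  {5,7}→2  {6,7}→1
  3 left: {2,3,5}→1  {3,5,7}→3  {4,6,7}→1  {5,6,7}→3
  4 left: {2,3,5,7}→4  {3,5,6,7}→6  {4,5,6,7}→4
  5 left: {2,3,5,6,7}→10  {3,4,5,6,7}→10
  6 left: {2,3,4,5,6,7}→20
  placing 0:d first → 20 extensions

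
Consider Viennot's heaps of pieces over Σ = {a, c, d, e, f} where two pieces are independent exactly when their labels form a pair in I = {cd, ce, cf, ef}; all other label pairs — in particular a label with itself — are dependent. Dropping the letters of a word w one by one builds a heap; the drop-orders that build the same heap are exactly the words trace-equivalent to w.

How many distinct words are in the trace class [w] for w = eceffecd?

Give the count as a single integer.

280

piece 0:e — minimal
piece 1:c — minimal
piece 2:e rests on {0:e}
piece 3:f — minimal
piece 4:f rests on {3:f}
piece 5:e rests on {2:e}
piece 6:c rests on {1:c}
piece 7:d rests on {4:f, 5:e}
minimal pieces: {0:e, 1:c, 3:f}
ways to finish when only these pieces remain (= sum over removing one remaining piece with nothing left below it):
  1 left: {6}→1  {7}→1
  2 left: {1,6}→1  {4,7}→1  {5,7}→1  {6,7}→2
  3 left: {1,6,7}→3  {2,5,7}→1  {3,4,7}→1  {4,5,7}→2  {4,6,7}→3  {5,6,7}→3
  4 left: {0,2,5,7}→1  {1,4,6,7}→6  {1,5,6,7}→6  {2,4,5,7}→3  {2,5,6,7}→4  {3,4,5,7}→3  {3,4,6,7}→4  {4,5,6,7}→8
  5 left: {0,2,4,5,7}→4  {0,2,5,6,7}→5  {1,2,5,6,7}→10  {1,3,4,6,7}→10  {1,4,5,6,7}→20  {2,3,4,5,7}→6  {2,4,5,6,7}→15  {3,4,5,6,7}→15
  6 left: {0,1,2,5,6,7}→15  {0,2,3,4,5,7}→10  {0,2,4,5,6,7}→24  {1,2,4,5,6,7}→45  {1,3,4,5,6,7}→45  {2,3,4,5,6,7}→36
  placing 0:e first → 126 extensions
  placing 1:c first → 70 extensions
  placing 3:f first → 84 extensions
total linear extensions = 280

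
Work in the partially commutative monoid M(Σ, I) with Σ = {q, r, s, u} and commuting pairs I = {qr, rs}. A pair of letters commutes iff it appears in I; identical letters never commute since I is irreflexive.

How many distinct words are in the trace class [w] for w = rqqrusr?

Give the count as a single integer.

piece 0:r — minimal
piece 1:q — minimal
piece 2:q rests on {1:q}
piece 3:r rests on {0:r}
piece 4:u rests on {2:q, 3:r}
piece 5:s rests on {4:u}
piece 6:r rests on {4:u}
minimal pieces: {0:r, 1:q}
ways to finish when only these pieces remain (= sum over removing one remaining piece with nothing left below it):
  1 left: {5}→1  {6}→1
  2 left: {5,6}→2
  3 left: {4,5,6}→2
  4 left: {2,4,5,6}→2  {3,4,5,6}→2
  5 left: {0,3,4,5,6}→2  {1,2,4,5,6}→2  {2,3,4,5,6}→4
  placing 0:r first → 6 extensions
  placing 1:q first → 6 extensions
total linear extensions = 12

12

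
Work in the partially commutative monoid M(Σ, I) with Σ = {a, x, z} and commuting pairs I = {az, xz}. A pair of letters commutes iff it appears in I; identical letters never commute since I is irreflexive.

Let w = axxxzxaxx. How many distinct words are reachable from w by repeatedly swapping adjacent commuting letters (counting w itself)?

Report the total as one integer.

9

drop 0:a onto floor
drop 1:x onto {0:a}
drop 2:x onto {1:x}
drop 3:x onto {2:x}
drop 4:z onto floor
drop 5:x onto {3:x}
drop 6:a onto {5:x}
drop 7:x onto {6:a}
drop 8:x onto {7:x}
ground layer = {0:a, 4:z}
drop-orders for the pieces not yet dropped (sum over which currently-grounded one goes next):
  1 to go: {4} 1  {8} 1
  2 to go: {4,8} 2  {7,8} 1
  3 to go: {4,7,8} 3  {6,7,8} 1
  4 to go: {4,6,7,8} 4  {5,6,7,8} 1
  5 to go: {3,5,6,7,8} 1  {4,5,6,7,8} 5
  6 to go: {2,3,5,6,7,8} 1  {3,4,5,6,7,8} 6
  7 to go: {1,2,3,5,6,7,8} 1  {2,3,4,5,6,7,8} 7
  if 0:a drops first: 8 orders
  if 4:z drops first: 1 orders
heap linearizations: 9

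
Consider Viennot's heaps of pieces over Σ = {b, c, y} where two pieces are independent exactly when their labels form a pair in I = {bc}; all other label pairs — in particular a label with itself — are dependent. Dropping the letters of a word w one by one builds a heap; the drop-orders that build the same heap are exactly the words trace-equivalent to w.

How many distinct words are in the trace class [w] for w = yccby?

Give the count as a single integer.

3

0(y) covers ∅
1(c) covers 0:y
2(c) covers 1:c
3(b) covers 0:y
4(y) covers 2:c, 3:b
floor of heap: 0:y
completions by unplaced set U, small U first (add the entries for U minus each lowest piece of U):
  |U|=1: {4}:1
  |U|=2: {2,4}:1  {3,4}:1
  |U|=3: {1,2,4}:1  {2,3,4}:2
  start at 0(y): 3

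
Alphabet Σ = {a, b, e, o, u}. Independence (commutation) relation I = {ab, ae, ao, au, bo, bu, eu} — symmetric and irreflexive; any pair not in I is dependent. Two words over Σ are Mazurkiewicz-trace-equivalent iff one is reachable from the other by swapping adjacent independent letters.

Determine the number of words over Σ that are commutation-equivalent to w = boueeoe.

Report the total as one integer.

7

piece 0:b — minimal
piece 1:o — minimal
piece 2:u rests on {1:o}
piece 3:e rests on {0:b, 1:o}
piece 4:e rests on {3:e}
piece 5:o rests on {2:u, 4:e}
piece 6:e rests on {5:o}
minimal pieces: {0:b, 1:o}
ways to finish when only these pieces remain (= sum over removing one remaining piece with nothing left below it):
  1 left: {6}→1
  2 left: {5,6}→1
  3 left: {2,5,6}→1  {4,5,6}→1
  4 left: {2,4,5,6}→2  {3,4,5,6}→1
  5 left: {0,3,4,5,6}→1  {2,3,4,5,6}→3
  placing 0:b first → 3 extensions
  placing 1:o first → 4 extensions
total linear extensions = 7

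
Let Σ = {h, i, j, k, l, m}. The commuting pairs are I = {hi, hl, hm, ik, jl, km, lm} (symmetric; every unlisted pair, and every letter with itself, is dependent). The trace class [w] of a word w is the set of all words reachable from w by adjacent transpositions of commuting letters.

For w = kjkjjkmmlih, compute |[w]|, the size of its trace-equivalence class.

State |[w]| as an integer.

26

#0=k has no predecessor
#1=j depends on [0:k]
#2=k depends on [1:j]
#3=j depends on [2:k]
#4=j depends on [3:j]
#5=k depends on [4:j]
#6=m depends on [4:j]
#7=m depends on [6:m]
#8=l depends on [5:k]
#9=i depends on [7:m, 8:l]
#10=h depends on [5:k]
sources: [0:k]
N(rest) = Σ N(rest − s) over sources s of rest; N(one piece) = 1:
  size 1 → [9]=1  [10]=1
  size 2 → [7,9]=1  [8,9]=1  [9,10]=2
  size 3 → [6,7,9]=1  [7,8,9]=2  [7,9,10]=3  [8,9,10]=3
  size 4 → [5,8,9,10]=3  [6,7,8,9]=3  [6,7,9,10]=4  [7,8,9,10]=8
  size 5 → [5,7,8,9,10]=11  [6,7,8,9,10]=15
  size 6 → [5,6,7,8,9,10]=26
  size 7 → [4,5,6,7,8,9,10]=26
  size 8 → [3,4,5,6,7,8,9,10]=26
  size 9 → [2,3,4,5,6,7,8,9,10]=26
  first=0(k) contributes 26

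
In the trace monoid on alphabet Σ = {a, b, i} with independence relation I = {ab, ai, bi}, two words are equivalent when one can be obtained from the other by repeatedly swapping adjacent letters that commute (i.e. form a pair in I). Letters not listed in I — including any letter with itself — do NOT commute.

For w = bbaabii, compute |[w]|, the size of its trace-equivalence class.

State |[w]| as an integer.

210

#0=b has no predecessor
#1=b depends on [0:b]
#2=a has no predecessor
#3=a depends on [2:a]
#4=b depends on [1:b]
#5=i has no predecessor
#6=i depends on [5:i]
sources: [0:b, 2:a, 5:i]
N(rest) = Σ N(rest − s) over sources s of rest; N(one piece) = 1:
  size 1 → [3]=1  [4]=1  [6]=1
  size 2 → [1,4]=1  [2,3]=1  [3,4]=2  [3,6]=2  [4,6]=2  [5,6]=1
  size 3 → [0,1,4]=1  [1,3,4]=3  [1,4,6]=3  [2,3,4]=3  [2,3,6]=3  [3,4,6]=6  [3,5,6]=3  [4,5,6]=3
  size 4 → [0,1,3,4]=4  [0,1,4,6]=4  [1,2,3,4]=6  [1,3,4,6]=12  [1,4,5,6]=6  [2,3,4,6]=12  [2,3,5,6]=6  [3,4,5,6]=12
  size 5 → [0,1,2,3,4]=10  [0,1,3,4,6]=20  [0,1,4,5,6]=10  [1,2,3,4,6]=30  [1,3,4,5,6]=30  [2,3,4,5,6]=30
  first=0(b) contributes 90
  first=2(a) contributes 60
  first=5(i) contributes 60
|[w]| = 210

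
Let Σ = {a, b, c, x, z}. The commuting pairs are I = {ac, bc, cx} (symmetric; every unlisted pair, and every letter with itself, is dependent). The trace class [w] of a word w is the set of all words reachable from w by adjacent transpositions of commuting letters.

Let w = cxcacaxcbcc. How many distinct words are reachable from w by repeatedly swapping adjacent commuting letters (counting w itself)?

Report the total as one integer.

462

0(c) covers ∅
1(x) covers ∅
2(c) covers 0:c
3(a) covers 1:x
4(c) covers 2:c
5(a) covers 3:a
6(x) covers 5:a
7(c) covers 4:c
8(b) covers 6:x
9(c) covers 7:c
10(c) covers 9:c
floor of heap: 0:c, 1:x
completions by unplaced set U, small U first (add the entries for U minus each lowest piece of U):
  |U|=1: {8}:1  {10}:1
  |U|=2: {6,8}:1  {8,10}:2  {9,10}:1
  |U|=3: {5,6,8}:1  {6,8,10}:3  {7,9,10}:1  {8,9,10}:3
  |U|=4: {3,5,6,8}:1  {4,7,9,10}:1  {5,6,8,10}:4  {6,8,9,10}:6  {7,8,9,10}:4
  |U|=5: {1,3,5,6,8}:1  {2,4,7,9,10}:1  {3,5,6,8,10}:5  {4,7,8,9,10}:5  {5,6,8,9,10}:10  {6,7,8,9,10}:10
  |U|=6: {0,2,4,7,9,10}:1  {1,3,5,6,8,10}:6  {2,4,7,8,9,10}:6  {3,5,6,8,9,10}:15  {4,6,7,8,9,10}:15  {5,6,7,8,9,10}:20
  |U|=7: {0,2,4,7,8,9,10}:7  {1,3,5,6,8,9,10}:21  {2,4,6,7,8,9,10}:21  {3,5,6,7,8,9,10}:35  {4,5,6,7,8,9,10}:35
  |U|=8: {0,2,4,6,7,8,9,10}:28  {1,3,5,6,7,8,9,10}:56  {2,4,5,6,7,8,9,10}:56  {3,4,5,6,7,8,9,10}:70
  |U|=9: {0,2,4,5,6,7,8,9,10}:84  {1,3,4,5,6,7,8,9,10}:126  {2,3,4,5,6,7,8,9,10}:126
  start at 0(c): 252
  start at 1(x): 210
sum over floor = 462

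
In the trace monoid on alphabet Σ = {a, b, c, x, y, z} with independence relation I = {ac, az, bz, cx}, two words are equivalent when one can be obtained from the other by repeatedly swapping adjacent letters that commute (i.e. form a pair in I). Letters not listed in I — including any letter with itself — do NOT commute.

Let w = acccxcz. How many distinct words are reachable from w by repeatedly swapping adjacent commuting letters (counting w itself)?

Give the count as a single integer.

15

0(a) covers ∅
1(c) covers ∅
2(c) covers 1:c
3(c) covers 2:c
4(x) covers 0:a
5(c) covers 3:c
6(z) covers 4:x, 5:c
floor of heap: 0:a, 1:c
completions by unplaced set U, small U first (add the entries for U minus each lowest piece of U):
  |U|=1: {6}:1
  |U|=2: {4,6}:1  {5,6}:1
  |U|=3: {0,4,6}:1  {3,5,6}:1  {4,5,6}:2
  |U|=4: {0,4,5,6}:3  {2,3,5,6}:1  {3,4,5,6}:3
  |U|=5: {0,3,4,5,6}:6  {1,2,3,5,6}:1  {2,3,4,5,6}:4
  start at 0(a): 5
  start at 1(c): 10
sum over floor = 15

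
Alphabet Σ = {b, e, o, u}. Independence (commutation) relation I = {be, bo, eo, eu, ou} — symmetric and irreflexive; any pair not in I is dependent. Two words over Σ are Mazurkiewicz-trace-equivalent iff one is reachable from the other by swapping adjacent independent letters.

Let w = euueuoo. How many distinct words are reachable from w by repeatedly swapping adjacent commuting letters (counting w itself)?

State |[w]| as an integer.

210

piece 0:e — minimal
piece 1:u — minimal
piece 2:u rests on {1:u}
piece 3:e rests on {0:e}
piece 4:u rests on {2:u}
piece 5:o — minimal
piece 6:o rests on {5:o}
minimal pieces: {0:e, 1:u, 5:o}
ways to finish when only these pieces remain (= sum over removing one remaining piece with nothing left below it):
  1 left: {3}→1  {4}→1  {6}→1
  2 left: {0,3}→1  {2,4}→1  {3,4}→2  {3,6}→2  {4,6}→2  {5,6}→1
  3 left: {0,3,4}→3  {0,3,6}→3  {1,2,4}→1  {2,3,4}→3  {2,4,6}→3  {3,4,6}→6  {3,5,6}→3  {4,5,6}→3
  4 left: {0,2,3,4}→6  {0,3,4,6}→12  {0,3,5,6}→6  {1,2,3,4}→4  {1,2,4,6}→4  {2,3,4,6}→12  {2,4,5,6}→6  {3,4,5,6}→12
  5 left: {0,1,2,3,4}→10  {0,2,3,4,6}→30  {0,3,4,5,6}→30  {1,2,3,4,6}→20  {1,2,4,5,6}→10  {2,3,4,5,6}→30
  placing 0:e first → 60 extensions
  placing 1:u first → 90 extensions
  placing 5:o first → 60 extensions
total linear extensions = 210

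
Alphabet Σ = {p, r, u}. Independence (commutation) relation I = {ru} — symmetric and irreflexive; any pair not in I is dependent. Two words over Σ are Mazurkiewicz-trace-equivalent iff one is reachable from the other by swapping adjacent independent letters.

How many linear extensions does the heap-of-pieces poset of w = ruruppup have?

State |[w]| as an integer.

6

#0=r has no predecessor
#1=u has no predecessor
#2=r depends on [0:r]
#3=u depends on [1:u]
#4=p depends on [2:r, 3:u]
#5=p depends on [4:p]
#6=u depends on [5:p]
#7=p depends on [6:u]
sources: [0:r, 1:u]
N(rest) = Σ N(rest − s) over sources s of rest; N(one piece) = 1:
  size 1 → [7]=1
  size 2 → [6,7]=1
  size 3 → [5,6,7]=1
  size 4 → [4,5,6,7]=1
  size 5 → [2,4,5,6,7]=1  [3,4,5,6,7]=1
  size 6 → [0,2,4,5,6,7]=1  [1,3,4,5,6,7]=1  [2,3,4,5,6,7]=2
  first=0(r) contributes 3
  first=1(u) contributes 3
|[w]| = 6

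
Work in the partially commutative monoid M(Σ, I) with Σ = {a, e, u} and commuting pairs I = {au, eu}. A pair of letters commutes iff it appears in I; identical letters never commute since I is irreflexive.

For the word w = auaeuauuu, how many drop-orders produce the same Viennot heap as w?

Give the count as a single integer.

126

0(a) covers ∅
1(u) covers ∅
2(a) covers 0:a
3(e) covers 2:a
4(u) covers 1:u
5(a) covers 3:e
6(u) covers 4:u
7(u) covers 6:u
8(u) covers 7:u
floor of heap: 0:a, 1:u
completions by unplaced set U, small U first (add the entries for U minus each lowest piece of U):
  |U|=1: {5}:1  {8}:1
  |U|=2: {3,5}:1  {5,8}:2  {7,8}:1
  |U|=3: {2,3,5}:1  {3,5,8}:3  {5,7,8}:3  {6,7,8}:1
  |U|=4: {0,2,3,5}:1  {2,3,5,8}:4  {3,5,7,8}:6  {4,6,7,8}:1  {5,6,7,8}:4
  |U|=5: {0,2,3,5,8}:5  {1,4,6,7,8}:1  {2,3,5,7,8}:10  {3,5,6,7,8}:10  {4,5,6,7,8}:5
  |U|=6: {0,2,3,5,7,8}:15  {1,4,5,6,7,8}:6  {2,3,5,6,7,8}:20  {3,4,5,6,7,8}:15
  |U|=7: {0,2,3,5,6,7,8}:35  {1,3,4,5,6,7,8}:21  {2,3,4,5,6,7,8}:35
  start at 0(a): 56
  start at 1(u): 70
sum over floor = 126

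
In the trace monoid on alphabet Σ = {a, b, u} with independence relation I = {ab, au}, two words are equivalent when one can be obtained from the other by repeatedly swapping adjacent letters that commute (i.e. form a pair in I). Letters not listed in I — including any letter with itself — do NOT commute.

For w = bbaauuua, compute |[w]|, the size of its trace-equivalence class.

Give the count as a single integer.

56

#0=b has no predecessor
#1=b depends on [0:b]
#2=a has no predecessor
#3=a depends on [2:a]
#4=u depends on [1:b]
#5=u depends on [4:u]
#6=u depends on [5:u]
#7=a depends on [3:a]
sources: [0:b, 2:a]
N(rest) = Σ N(rest − s) over sources s of rest; N(one piece) = 1:
  size 1 → [6]=1  [7]=1
  size 2 → [3,7]=1  [5,6]=1  [6,7]=2
  size 3 → [2,3,7]=1  [3,6,7]=3  [4,5,6]=1  [5,6,7]=3
  size 4 → [1,4,5,6]=1  [2,3,6,7]=4  [3,5,6,7]=6  [4,5,6,7]=4
  size 5 → [0,1,4,5,6]=1  [1,4,5,6,7]=5  [2,3,5,6,7]=10  [3,4,5,6,7]=10
  size 6 → [0,1,4,5,6,7]=6  [1,3,4,5,6,7]=15  [2,3,4,5,6,7]=20
  first=0(b) contributes 35
  first=2(a) contributes 21
|[w]| = 56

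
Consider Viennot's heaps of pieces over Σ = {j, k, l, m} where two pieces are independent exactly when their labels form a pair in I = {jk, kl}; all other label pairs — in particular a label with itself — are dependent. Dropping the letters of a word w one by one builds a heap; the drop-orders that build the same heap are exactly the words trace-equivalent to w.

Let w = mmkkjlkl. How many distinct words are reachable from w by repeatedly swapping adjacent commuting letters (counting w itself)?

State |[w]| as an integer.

#0=m has no predecessor
#1=m depends on [0:m]
#2=k depends on [1:m]
#3=k depends on [2:k]
#4=j depends on [1:m]
#5=l depends on [4:j]
#6=k depends on [3:k]
#7=l depends on [5:l]
sources: [0:m]
N(rest) = Σ N(rest − s) over sources s of rest; N(one piece) = 1:
  size 1 → [6]=1  [7]=1
  size 2 → [3,6]=1  [5,7]=1  [6,7]=2
  size 3 → [2,3,6]=1  [3,6,7]=3  [4,5,7]=1  [5,6,7]=3
  size 4 → [2,3,6,7]=4  [3,5,6,7]=6  [4,5,6,7]=4
  size 5 → [2,3,5,6,7]=10  [3,4,5,6,7]=10
  size 6 → [2,3,4,5,6,7]=20
  first=0(m) contributes 20

20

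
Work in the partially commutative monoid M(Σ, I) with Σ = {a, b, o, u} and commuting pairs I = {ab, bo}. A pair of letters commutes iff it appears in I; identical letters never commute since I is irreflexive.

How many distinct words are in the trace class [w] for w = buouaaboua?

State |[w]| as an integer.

#0=b has no predecessor
#1=u depends on [0:b]
#2=o depends on [1:u]
#3=u depends on [2:o]
#4=a depends on [3:u]
#5=a depends on [4:a]
#6=b depends on [3:u]
#7=o depends on [5:a]
#8=u depends on [6:b, 7:o]
#9=a depends on [8:u]
sources: [0:b]
N(rest) = Σ N(rest − s) over sources s of rest; N(one piece) = 1:
  size 1 → [9]=1
  size 2 → [8,9]=1
  size 3 → [6,8,9]=1  [7,8,9]=1
  size 4 → [5,7,8,9]=1  [6,7,8,9]=2
  size 5 → [4,5,7,8,9]=1  [5,6,7,8,9]=3
  size 6 → [4,5,6,7,8,9]=4
  size 7 → [3,4,5,6,7,8,9]=4
  size 8 → [2,3,4,5,6,7,8,9]=4
  first=0(b) contributes 4

4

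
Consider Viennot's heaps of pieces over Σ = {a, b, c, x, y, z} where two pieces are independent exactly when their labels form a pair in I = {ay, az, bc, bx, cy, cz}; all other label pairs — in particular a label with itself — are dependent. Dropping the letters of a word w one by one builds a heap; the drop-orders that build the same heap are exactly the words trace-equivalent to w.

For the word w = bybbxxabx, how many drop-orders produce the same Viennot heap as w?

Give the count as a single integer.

#0=b has no predecessor
#1=y depends on [0:b]
#2=b depends on [1:y]
#3=b depends on [2:b]
#4=x depends on [1:y]
#5=x depends on [4:x]
#6=a depends on [3:b, 5:x]
#7=b depends on [6:a]
#8=x depends on [6:a]
sources: [0:b]
N(rest) = Σ N(rest − s) over sources s of rest; N(one piece) = 1:
  size 1 → [7]=1  [8]=1
  size 2 → [7,8]=2
  size 3 → [6,7,8]=2
  size 4 → [3,6,7,8]=2  [5,6,7,8]=2
  size 5 → [2,3,6,7,8]=2  [3,5,6,7,8]=4  [4,5,6,7,8]=2
  size 6 → [2,3,5,6,7,8]=6  [3,4,5,6,7,8]=6
  size 7 → [2,3,4,5,6,7,8]=12
  first=0(b) contributes 12

12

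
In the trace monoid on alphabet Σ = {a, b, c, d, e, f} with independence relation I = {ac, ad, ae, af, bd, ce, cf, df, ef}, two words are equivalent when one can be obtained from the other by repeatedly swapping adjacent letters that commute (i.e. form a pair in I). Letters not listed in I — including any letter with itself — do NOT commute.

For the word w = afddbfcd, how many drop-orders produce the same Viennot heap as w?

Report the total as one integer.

70

0(a) covers ∅
1(f) covers ∅
2(d) covers ∅
3(d) covers 2:d
4(b) covers 0:a, 1:f
5(f) covers 4:b
6(c) covers 3:d, 4:b
7(d) covers 6:c
floor of heap: 0:a, 1:f, 2:d
completions by unplaced set U, small U first (add the entries for U minus each lowest piece of U):
  |U|=1: {5}:1  {7}:1
  |U|=2: {5,7}:2  {6,7}:1
  |U|=3: {3,6,7}:1  {5,6,7}:3
  |U|=4: {2,3,6,7}:1  {3,5,6,7}:4  {4,5,6,7}:3
  |U|=5: {0,4,5,6,7}:3  {1,4,5,6,7}:3  {2,3,5,6,7}:5  {3,4,5,6,7}:7
  |U|=6: {0,1,4,5,6,7}:6  {0,3,4,5,6,7}:10  {1,3,4,5,6,7}:10  {2,3,4,5,6,7}:12
  start at 0(a): 22
  start at 1(f): 22
  start at 2(d): 26
sum over floor = 70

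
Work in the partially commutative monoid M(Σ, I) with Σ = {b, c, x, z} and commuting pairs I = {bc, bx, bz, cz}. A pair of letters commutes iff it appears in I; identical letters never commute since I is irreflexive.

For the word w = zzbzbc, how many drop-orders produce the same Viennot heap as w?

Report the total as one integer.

60

#0=z has no predecessor
#1=z depends on [0:z]
#2=b has no predecessor
#3=z depends on [1:z]
#4=b depends on [2:b]
#5=c has no predecessor
sources: [0:z, 2:b, 5:c]
N(rest) = Σ N(rest − s) over sources s of rest; N(one piece) = 1:
  size 1 → [3]=1  [4]=1  [5]=1
  size 2 → [1,3]=1  [2,4]=1  [3,4]=2  [3,5]=2  [4,5]=2
  size 3 → [0,1,3]=1  [1,3,4]=3  [1,3,5]=3  [2,3,4]=3  [2,4,5]=3  [3,4,5]=6
  size 4 → [0,1,3,4]=4  [0,1,3,5]=4  [1,2,3,4]=6  [1,3,4,5]=12  [2,3,4,5]=12
  first=0(z) contributes 30
  first=2(b) contributes 20
  first=5(c) contributes 10
|[w]| = 60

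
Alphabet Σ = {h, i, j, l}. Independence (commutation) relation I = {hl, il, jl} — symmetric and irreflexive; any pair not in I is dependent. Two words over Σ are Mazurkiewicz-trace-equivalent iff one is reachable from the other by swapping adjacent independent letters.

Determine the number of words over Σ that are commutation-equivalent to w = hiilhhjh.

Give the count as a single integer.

#0=h has no predecessor
#1=i depends on [0:h]
#2=i depends on [1:i]
#3=l has no predecessor
#4=h depends on [2:i]
#5=h depends on [4:h]
#6=j depends on [5:h]
#7=h depends on [6:j]
sources: [0:h, 3:l]
N(rest) = Σ N(rest − s) over sources s of rest; N(one piece) = 1:
  size 1 → [3]=1  [7]=1
  size 2 → [3,7]=2  [6,7]=1
  size 3 → [3,6,7]=3  [5,6,7]=1
  size 4 → [3,5,6,7]=4  [4,5,6,7]=1
  size 5 → [2,4,5,6,7]=1  [3,4,5,6,7]=5
  size 6 → [1,2,4,5,6,7]=1  [2,3,4,5,6,7]=6
  first=0(h) contributes 7
  first=3(l) contributes 1
|[w]| = 8

8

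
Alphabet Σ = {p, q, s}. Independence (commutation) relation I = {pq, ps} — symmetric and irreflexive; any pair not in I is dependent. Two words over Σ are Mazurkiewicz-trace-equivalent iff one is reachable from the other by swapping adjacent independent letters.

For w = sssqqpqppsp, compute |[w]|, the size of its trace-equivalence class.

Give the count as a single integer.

330

piece 0:s — minimal
piece 1:s rests on {0:s}
piece 2:s rests on {1:s}
piece 3:q rests on {2:s}
piece 4:q rests on {3:q}
piece 5:p — minimal
piece 6:q rests on {4:q}
piece 7:p rests on {5:p}
piece 8:p rests on {7:p}
piece 9:s rests on {6:q}
piece 10:p rests on {8:p}
minimal pieces: {0:s, 5:p}
ways to finish when only these pieces remain (= sum over removing one remaining piece with nothing left below it):
  1 left: {9}→1  {10}→1
  2 left: {6,9}→1  {8,10}→1  {9,10}→2
  3 left: {4,6,9}→1  {6,9,10}→3  {7,8,10}→1  {8,9,10}→3
  4 left: {3,4,6,9}→1  {4,6,9,10}→4  {5,7,8,10}→1  {6,8,9,10}→6  {7,8,9,10}→4
  5 left: {2,3,4,6,9}→1  {3,4,6,9,10}→5  {4,6,8,9,10}→10  {5,7,8,9,10}→5  {6,7,8,9,10}→10
  6 left: {1,2,3,4,6,9}→1  {2,3,4,6,9,10}→6  {3,4,6,8,9,10}→15  {4,6,7,8,9,10}→20  {5,6,7,8,9,10}→15
  7 left: {0,1,2,3,4,6,9}→1  {1,2,3,4,6,9,10}→7  {2,3,4,6,8,9,10}→21  {3,4,6,7,8,9,10}→35  {4,5,6,7,8,9,10}→35
  8 left: {0,1,2,3,4,6,9,10}→8  {1,2,3,4,6,8,9,10}→28  {2,3,4,6,7,8,9,10}→56  {3,4,5,6,7,8,9,10}→70
  9 left: {0,1,2,3,4,6,8,9,10}→36  {1,2,3,4,6,7,8,9,10}→84  {2,3,4,5,6,7,8,9,10}→126
  placing 0:s first → 210 extensions
  placing 5:p first → 120 extensions
total linear extensions = 330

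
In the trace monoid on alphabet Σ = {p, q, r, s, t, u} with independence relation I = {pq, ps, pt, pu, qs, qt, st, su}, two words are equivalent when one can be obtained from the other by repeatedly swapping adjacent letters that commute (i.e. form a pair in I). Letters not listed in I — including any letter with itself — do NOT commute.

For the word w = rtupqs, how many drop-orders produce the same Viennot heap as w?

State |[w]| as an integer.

20

piece 0:r — minimal
piece 1:t rests on {0:r}
piece 2:u rests on {1:t}
piece 3:p rests on {0:r}
piece 4:q rests on {2:u}
piece 5:s rests on {0:r}
minimal pieces: {0:r}
ways to finish when only these pieces remain (= sum over removing one remaining piece with nothing left below it):
  1 left: {3}→1  {4}→1  {5}→1
  2 left: {2,4}→1  {3,4}→2  {3,5}→2  {4,5}→2
  3 left: {1,2,4}→1  {2,3,4}→3  {2,4,5}→3  {3,4,5}→6
  4 left: {1,2,3,4}→4  {1,2,4,5}→4  {2,3,4,5}→12
  placing 0:r first → 20 extensions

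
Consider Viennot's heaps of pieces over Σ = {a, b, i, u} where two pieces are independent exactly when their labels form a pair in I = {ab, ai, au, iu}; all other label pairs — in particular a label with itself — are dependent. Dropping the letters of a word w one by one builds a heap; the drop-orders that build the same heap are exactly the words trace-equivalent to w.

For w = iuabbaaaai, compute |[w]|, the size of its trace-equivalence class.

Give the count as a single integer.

piece 0:i — minimal
piece 1:u — minimal
piece 2:a — minimal
piece 3:b rests on {0:i, 1:u}
piece 4:b rests on {3:b}
piece 5:a rests on {2:a}
piece 6:a rests on {5:a}
piece 7:a rests on {6:a}
piece 8:a rests on {7:a}
piece 9:i rests on {4:b}
minimal pieces: {0:i, 1:u, 2:a}
ways to finish when only these pieces remain (= sum over removing one remaining piece with nothing left below it):
  1 left: {8}→1  {9}→1
  2 left: {4,9}→1  {7,8}→1  {8,9}→2
  3 left: {3,4,9}→1  {4,8,9}→3  {6,7,8}→1  {7,8,9}→3
  4 left: {0,3,4,9}→1  {1,3,4,9}→1  {3,4,8,9}→4  {4,7,8,9}→6  {5,6,7,8}→1  {6,7,8,9}→4
  5 left: {0,1,3,4,9}→2  {0,3,4,8,9}→5  {1,3,4,8,9}→5  {2,5,6,7,8}→1  {3,4,7,8,9}→10  {4,6,7,8,9}→10  {5,6,7,8,9}→5
  6 left: {0,1,3,4,8,9}→12  {0,3,4,7,8,9}→15  {1,3,4,7,8,9}→15  {2,5,6,7,8,9}→6  {3,4,6,7,8,9}→20  {4,5,6,7,8,9}→15
  7 left: {0,1,3,4,7,8,9}→42  {0,3,4,6,7,8,9}→35  {1,3,4,6,7,8,9}→35  {2,4,5,6,7,8,9}→21  {3,4,5,6,7,8,9}→35
  8 left: {0,1,3,4,6,7,8,9}→112  {0,3,4,5,6,7,8,9}→70  {1,3,4,5,6,7,8,9}→70  {2,3,4,5,6,7,8,9}→56
  placing 0:i first → 126 extensions
  placing 1:u first → 126 extensions
  placing 2:a first → 252 extensions
total linear extensions = 504

504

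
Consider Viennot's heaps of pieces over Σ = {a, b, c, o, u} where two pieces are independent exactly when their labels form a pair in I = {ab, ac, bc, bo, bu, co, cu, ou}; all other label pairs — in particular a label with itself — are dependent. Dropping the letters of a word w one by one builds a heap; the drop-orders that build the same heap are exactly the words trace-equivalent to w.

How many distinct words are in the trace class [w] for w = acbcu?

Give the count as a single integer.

drop 0:a onto floor
drop 1:c onto floor
drop 2:b onto floor
drop 3:c onto {1:c}
drop 4:u onto {0:a}
ground layer = {0:a, 1:c, 2:b}
drop-orders for the pieces not yet dropped (sum over which currently-grounded one goes next):
  1 to go: {2} 1  {3} 1  {4} 1
  2 to go: {0,4} 1  {1,3} 1  {2,3} 2  {2,4} 2  {3,4} 2
  3 to go: {0,2,4} 3  {0,3,4} 3  {1,2,3} 3  {1,3,4} 3  {2,3,4} 6
  if 0:a drops first: 12 orders
  if 1:c drops first: 12 orders
  if 2:b drops first: 6 orders
heap linearizations: 30

30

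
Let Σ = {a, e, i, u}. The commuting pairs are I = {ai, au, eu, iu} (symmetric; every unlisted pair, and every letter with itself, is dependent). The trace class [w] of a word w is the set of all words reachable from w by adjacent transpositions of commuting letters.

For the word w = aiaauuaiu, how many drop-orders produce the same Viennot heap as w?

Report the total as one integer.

1260

0(a) covers ∅
1(i) covers ∅
2(a) covers 0:a
3(a) covers 2:a
4(u) covers ∅
5(u) covers 4:u
6(a) covers 3:a
7(i) covers 1:i
8(u) covers 5:u
floor of heap: 0:a, 1:i, 4:u
completions by unplaced set U, small U first (add the entries for U minus each lowest piece of U):
  |U|=1: {6}:1  {7}:1  {8}:1
  |U|=2: {1,7}:1  {3,6}:1  {5,8}:1  {6,7}:2  {6,8}:2  {7,8}:2
  |U|=3: {1,6,7}:3  {1,7,8}:3  {2,3,6}:1  {3,6,7}:3  {3,6,8}:3  {4,5,8}:1  {5,6,8}:3  {5,7,8}:3  {6,7,8}:6
  |U|=4: {0,2,3,6}:1  {1,3,6,7}:6  {1,5,7,8}:6  {1,6,7,8}:12  {2,3,6,7}:4  {2,3,6,8}:4  {3,5,6,8}:6  {3,6,7,8}:12  {4,5,6,8}:4  {4,5,7,8}:4  {5,6,7,8}:12
  |U|=5: {0,2,3,6,7}:5  {0,2,3,6,8}:5  {1,2,3,6,7}:10  {1,3,6,7,8}:30  {1,4,5,7,8}:10  {1,5,6,7,8}:30  {2,3,5,6,8}:10  {2,3,6,7,8}:20  {3,4,5,6,8}:10  {3,5,6,7,8}:30  {4,5,6,7,8}:20
  |U|=6: {0,1,2,3,6,7}:15  {0,2,3,5,6,8}:15  {0,2,3,6,7,8}:30  {1,2,3,6,7,8}:60  {1,3,5,6,7,8}:90  {1,4,5,6,7,8}:60  {2,3,4,5,6,8}:20  {2,3,5,6,7,8}:60  {3,4,5,6,7,8}:60
  |U|=7: {0,1,2,3,6,7,8}:105  {0,2,3,4,5,6,8}:35  {0,2,3,5,6,7,8}:105  {1,2,3,5,6,7,8}:210  {1,3,4,5,6,7,8}:210  {2,3,4,5,6,7,8}:140
  start at 0(a): 560
  start at 1(i): 280
  start at 4(u): 420
sum over floor = 1260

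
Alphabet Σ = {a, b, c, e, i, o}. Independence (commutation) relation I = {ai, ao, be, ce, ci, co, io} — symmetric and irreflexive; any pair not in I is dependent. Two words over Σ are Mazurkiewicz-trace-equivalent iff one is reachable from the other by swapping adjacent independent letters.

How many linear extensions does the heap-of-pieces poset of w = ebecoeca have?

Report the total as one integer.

31

#0=e has no predecessor
#1=b has no predecessor
#2=e depends on [0:e]
#3=c depends on [1:b]
#4=o depends on [1:b, 2:e]
#5=e depends on [4:o]
#6=c depends on [3:c]
#7=a depends on [5:e, 6:c]
sources: [0:e, 1:b]
N(rest) = Σ N(rest − s) over sources s of rest; N(one piece) = 1:
  size 1 → [7]=1
  size 2 → [5,7]=1  [6,7]=1
  size 3 → [3,6,7]=1  [4,5,7]=1  [5,6,7]=2
  size 4 → [2,4,5,7]=1  [3,5,6,7]=3  [4,5,6,7]=3
  size 5 → [0,2,4,5,7]=1  [2,4,5,6,7]=4  [3,4,5,6,7]=6
  size 6 → [0,2,4,5,6,7]=5  [1,3,4,5,6,7]=6  [2,3,4,5,6,7]=10
  first=0(e) contributes 16
  first=1(b) contributes 15
|[w]| = 31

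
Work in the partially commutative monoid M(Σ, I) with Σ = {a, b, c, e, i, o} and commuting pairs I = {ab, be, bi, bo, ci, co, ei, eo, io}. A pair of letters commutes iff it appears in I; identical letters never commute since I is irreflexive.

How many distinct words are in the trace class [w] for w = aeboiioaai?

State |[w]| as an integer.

0(a) covers ∅
1(e) covers 0:a
2(b) covers ∅
3(o) covers 0:a
4(i) covers 0:a
5(i) covers 4:i
6(o) covers 3:o
7(a) covers 1:e, 5:i, 6:o
8(a) covers 7:a
9(i) covers 8:a
floor of heap: 0:a, 2:b
completions by unplaced set U, small U first (add the entries for U minus each lowest piece of U):
  |U|=1: {2}:1  {9}:1
  |U|=2: {2,9}:2  {8,9}:1
  |U|=3: {2,8,9}:3  {7,8,9}:1
  |U|=4: {1,7,8,9}:1  {2,7,8,9}:4  {5,7,8,9}:1  {6,7,8,9}:1
  |U|=5: {1,2,7,8,9}:5  {1,5,7,8,9}:2  {1,6,7,8,9}:2  {2,5,7,8,9}:5  {2,6,7,8,9}:5  {3,6,7,8,9}:1  {4,5,7,8,9}:1  {5,6,7,8,9}:2
  |U|=6: {1,2,5,7,8,9}:12  {1,2,6,7,8,9}:12  {1,3,6,7,8,9}:3  {1,4,5,7,8,9}:3  {1,5,6,7,8,9}:6  {2,3,6,7,8,9}:6  {2,4,5,7,8,9}:6  {2,5,6,7,8,9}:12  {3,5,6,7,8,9}:3  {4,5,6,7,8,9}:3
  |U|=7: {1,2,3,6,7,8,9}:21  {1,2,4,5,7,8,9}:21  {1,2,5,6,7,8,9}:42  {1,3,5,6,7,8,9}:12  {1,4,5,6,7,8,9}:12  {2,3,5,6,7,8,9}:21  {2,4,5,6,7,8,9}:21  {3,4,5,6,7,8,9}:6
  |U|=8: {1,2,3,5,6,7,8,9}:96  {1,2,4,5,6,7,8,9}:96  {1,3,4,5,6,7,8,9}:30  {2,3,4,5,6,7,8,9}:48
  start at 0(a): 270
  start at 2(b): 30
sum over floor = 300

300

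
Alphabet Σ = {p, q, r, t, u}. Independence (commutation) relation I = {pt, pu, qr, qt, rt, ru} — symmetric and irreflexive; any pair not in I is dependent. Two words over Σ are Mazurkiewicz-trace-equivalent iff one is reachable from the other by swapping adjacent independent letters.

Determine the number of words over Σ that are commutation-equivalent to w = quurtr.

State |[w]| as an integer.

drop 0:q onto floor
drop 1:u onto {0:q}
drop 2:u onto {1:u}
drop 3:r onto floor
drop 4:t onto {2:u}
drop 5:r onto {3:r}
ground layer = {0:q, 3:r}
drop-orders for the pieces not yet dropped (sum over which currently-grounded one goes next):
  1 to go: {4} 1  {5} 1
  2 to go: {2,4} 1  {3,5} 1  {4,5} 2
  3 to go: {1,2,4} 1  {2,4,5} 3  {3,4,5} 3
  4 to go: {0,1,2,4} 1  {1,2,4,5} 4  {2,3,4,5} 6
  if 0:q drops first: 10 orders
  if 3:r drops first: 5 orders
heap linearizations: 15

15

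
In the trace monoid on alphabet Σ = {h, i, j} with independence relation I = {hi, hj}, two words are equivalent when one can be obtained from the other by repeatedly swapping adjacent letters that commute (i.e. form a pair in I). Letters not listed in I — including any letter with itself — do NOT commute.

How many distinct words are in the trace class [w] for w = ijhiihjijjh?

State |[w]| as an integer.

165

piece 0:i — minimal
piece 1:j rests on {0:i}
piece 2:h — minimal
piece 3:i rests on {1:j}
piece 4:i rests on {3:i}
piece 5:h rests on {2:h}
piece 6:j rests on {4:i}
piece 7:i rests on {6:j}
piece 8:j rests on {7:i}
piece 9:j rests on {8:j}
piece 10:h rests on {5:h}
minimal pieces: {0:i, 2:h}
ways to finish when only these pieces remain (= sum over removing one remaining piece with nothing left below it):
  1 left: {9}→1  {10}→1
  2 left: {5,10}→1  {8,9}→1  {9,10}→2
  3 left: {2,5,10}→1  {5,9,10}→3  {7,8,9}→1  {8,9,10}→3
  4 left: {2,5,9,10}→4  {5,8,9,10}→6  {6,7,8,9}→1  {7,8,9,10}→4
  5 left: {2,5,8,9,10}→10  {4,6,7,8,9}→1  {5,7,8,9,10}→10  {6,7,8,9,10}→5
  6 left: {2,5,7,8,9,10}→20  {3,4,6,7,8,9}→1  {4,6,7,8,9,10}→6  {5,6,7,8,9,10}→15
  7 left: {1,3,4,6,7,8,9}→1  {2,5,6,7,8,9,10}→35  {3,4,6,7,8,9,10}→7  {4,5,6,7,8,9,10}→21
  8 left: {0,1,3,4,6,7,8,9}→1  {1,3,4,6,7,8,9,10}→8  {2,4,5,6,7,8,9,10}→56  {3,4,5,6,7,8,9,10}→28
  9 left: {0,1,3,4,6,7,8,9,10}→9  {1,3,4,5,6,7,8,9,10}→36  {2,3,4,5,6,7,8,9,10}→84
  placing 0:i first → 120 extensions
  placing 2:h first → 45 extensions
total linear extensions = 165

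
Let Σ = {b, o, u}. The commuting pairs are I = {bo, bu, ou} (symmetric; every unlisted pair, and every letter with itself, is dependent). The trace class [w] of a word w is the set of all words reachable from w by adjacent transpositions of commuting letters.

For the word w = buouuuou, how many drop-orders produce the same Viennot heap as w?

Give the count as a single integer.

168

0(b) covers ∅
1(u) covers ∅
2(o) covers ∅
3(u) covers 1:u
4(u) covers 3:u
5(u) covers 4:u
6(o) covers 2:o
7(u) covers 5:u
floor of heap: 0:b, 1:u, 2:o
completions by unplaced set U, small U first (add the entries for U minus each lowest piece of U):
  |U|=1: {0}:1  {6}:1  {7}:1
  |U|=2: {0,6}:2  {0,7}:2  {2,6}:1  {5,7}:1  {6,7}:2
  |U|=3: {0,2,6}:3  {0,5,7}:3  {0,6,7}:6  {2,6,7}:3  {4,5,7}:1  {5,6,7}:3
  |U|=4: {0,2,6,7}:12  {0,4,5,7}:4  {0,5,6,7}:12  {2,5,6,7}:6  {3,4,5,7}:1  {4,5,6,7}:4
  |U|=5: {0,2,5,6,7}:30  {0,3,4,5,7}:5  {0,4,5,6,7}:20  {1,3,4,5,7}:1  {2,4,5,6,7}:10  {3,4,5,6,7}:5
  |U|=6: {0,1,3,4,5,7}:6  {0,2,4,5,6,7}:60  {0,3,4,5,6,7}:30  {1,3,4,5,6,7}:6  {2,3,4,5,6,7}:15
  start at 0(b): 21
  start at 1(u): 105
  start at 2(o): 42
sum over floor = 168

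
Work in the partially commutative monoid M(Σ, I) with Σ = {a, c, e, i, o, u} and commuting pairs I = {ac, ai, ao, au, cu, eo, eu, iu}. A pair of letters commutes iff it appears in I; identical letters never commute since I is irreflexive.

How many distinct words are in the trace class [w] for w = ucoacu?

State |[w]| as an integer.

24

piece 0:u — minimal
piece 1:c — minimal
piece 2:o rests on {0:u, 1:c}
piece 3:a — minimal
piece 4:c rests on {2:o}
piece 5:u rests on {2:o}
minimal pieces: {0:u, 1:c, 3:a}
ways to finish when only these pieces remain (= sum over removing one remaining piece with nothing left below it):
  1 left: {3}→1  {4}→1  {5}→1
  2 left: {3,4}→2  {3,5}→2  {4,5}→2
  3 left: {2,4,5}→2  {3,4,5}→6
  4 left: {0,2,4,5}→2  {1,2,4,5}→2  {2,3,4,5}→8
  placing 0:u first → 10 extensions
  placing 1:c first → 10 extensions
  placing 3:a first → 4 extensions
total linear extensions = 24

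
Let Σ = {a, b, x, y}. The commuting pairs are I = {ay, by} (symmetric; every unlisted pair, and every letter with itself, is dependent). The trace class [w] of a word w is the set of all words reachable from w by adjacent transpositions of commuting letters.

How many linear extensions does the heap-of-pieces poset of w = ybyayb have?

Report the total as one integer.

20

piece 0:y — minimal
piece 1:b — minimal
piece 2:y rests on {0:y}
piece 3:a rests on {1:b}
piece 4:y rests on {2:y}
piece 5:b rests on {3:a}
minimal pieces: {0:y, 1:b}
ways to finish when only these pieces remain (= sum over removing one remaining piece with nothing left below it):
  1 left: {4}→1  {5}→1
  2 left: {2,4}→1  {3,5}→1  {4,5}→2
  3 left: {0,2,4}→1  {1,3,5}→1  {2,4,5}→3  {3,4,5}→3
  4 left: {0,2,4,5}→4  {1,3,4,5}→4  {2,3,4,5}→6
  placing 0:y first → 10 extensions
  placing 1:b first → 10 extensions
total linear extensions = 20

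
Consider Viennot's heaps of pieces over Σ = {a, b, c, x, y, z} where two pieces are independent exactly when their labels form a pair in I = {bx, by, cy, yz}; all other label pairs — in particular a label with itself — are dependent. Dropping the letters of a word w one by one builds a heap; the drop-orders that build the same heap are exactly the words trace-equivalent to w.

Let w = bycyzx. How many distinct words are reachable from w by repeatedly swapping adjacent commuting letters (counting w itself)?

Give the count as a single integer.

10

#0=b has no predecessor
#1=y has no predecessor
#2=c depends on [0:b]
#3=y depends on [1:y]
#4=z depends on [2:c]
#5=x depends on [3:y, 4:z]
sources: [0:b, 1:y]
N(rest) = Σ N(rest − s) over sources s of rest; N(one piece) = 1:
  size 1 → [5]=1
  size 2 → [3,5]=1  [4,5]=1
  size 3 → [1,3,5]=1  [2,4,5]=1  [3,4,5]=2
  size 4 → [0,2,4,5]=1  [1,3,4,5]=3  [2,3,4,5]=3
  first=0(b) contributes 6
  first=1(y) contributes 4
|[w]| = 10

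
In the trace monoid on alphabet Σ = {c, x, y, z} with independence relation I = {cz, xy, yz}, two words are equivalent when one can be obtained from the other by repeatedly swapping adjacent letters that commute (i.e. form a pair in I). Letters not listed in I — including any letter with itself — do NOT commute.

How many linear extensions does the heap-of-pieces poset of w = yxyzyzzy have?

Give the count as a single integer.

0(y) covers ∅
1(x) covers ∅
2(y) covers 0:y
3(z) covers 1:x
4(y) covers 2:y
5(z) covers 3:z
6(z) covers 5:z
7(y) covers 4:y
floor of heap: 0:y, 1:x
completions by unplaced set U, small U first (add the entries for U minus each lowest piece of U):
  |U|=1: {6}:1  {7}:1
  |U|=2: {4,7}:1  {5,6}:1  {6,7}:2
  |U|=3: {2,4,7}:1  {3,5,6}:1  {4,6,7}:3  {5,6,7}:3
  |U|=4: {0,2,4,7}:1  {1,3,5,6}:1  {2,4,6,7}:4  {3,5,6,7}:4  {4,5,6,7}:6
  |U|=5: {0,2,4,6,7}:5  {1,3,5,6,7}:5  {2,4,5,6,7}:10  {3,4,5,6,7}:10
  |U|=6: {0,2,4,5,6,7}:15  {1,3,4,5,6,7}:15  {2,3,4,5,6,7}:20
  start at 0(y): 35
  start at 1(x): 35
sum over floor = 70

70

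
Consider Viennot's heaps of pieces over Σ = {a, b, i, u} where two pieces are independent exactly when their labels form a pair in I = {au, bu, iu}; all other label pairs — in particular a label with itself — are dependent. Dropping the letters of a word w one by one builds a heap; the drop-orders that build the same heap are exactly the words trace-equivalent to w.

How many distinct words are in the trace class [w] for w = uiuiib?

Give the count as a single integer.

15

drop 0:u onto floor
drop 1:i onto floor
drop 2:u onto {0:u}
drop 3:i onto {1:i}
drop 4:i onto {3:i}
drop 5:b onto {4:i}
ground layer = {0:u, 1:i}
drop-orders for the pieces not yet dropped (sum over which currently-grounded one goes next):
  1 to go: {2} 1  {5} 1
  2 to go: {0,2} 1  {2,5} 2  {4,5} 1
  3 to go: {0,2,5} 3  {2,4,5} 3  {3,4,5} 1
  4 to go: {0,2,4,5} 6  {1,3,4,5} 1  {2,3,4,5} 4
  if 0:u drops first: 5 orders
  if 1:i drops first: 10 orders
heap linearizations: 15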